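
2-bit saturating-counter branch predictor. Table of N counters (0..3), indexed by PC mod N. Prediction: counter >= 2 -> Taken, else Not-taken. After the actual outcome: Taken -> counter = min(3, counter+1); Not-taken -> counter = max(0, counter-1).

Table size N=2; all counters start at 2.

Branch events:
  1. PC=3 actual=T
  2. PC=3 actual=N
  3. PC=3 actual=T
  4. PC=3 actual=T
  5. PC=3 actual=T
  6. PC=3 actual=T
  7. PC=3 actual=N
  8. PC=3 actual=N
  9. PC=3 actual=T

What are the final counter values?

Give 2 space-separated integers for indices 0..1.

Ev 1: PC=3 idx=1 pred=T actual=T -> ctr[1]=3
Ev 2: PC=3 idx=1 pred=T actual=N -> ctr[1]=2
Ev 3: PC=3 idx=1 pred=T actual=T -> ctr[1]=3
Ev 4: PC=3 idx=1 pred=T actual=T -> ctr[1]=3
Ev 5: PC=3 idx=1 pred=T actual=T -> ctr[1]=3
Ev 6: PC=3 idx=1 pred=T actual=T -> ctr[1]=3
Ev 7: PC=3 idx=1 pred=T actual=N -> ctr[1]=2
Ev 8: PC=3 idx=1 pred=T actual=N -> ctr[1]=1
Ev 9: PC=3 idx=1 pred=N actual=T -> ctr[1]=2

Answer: 2 2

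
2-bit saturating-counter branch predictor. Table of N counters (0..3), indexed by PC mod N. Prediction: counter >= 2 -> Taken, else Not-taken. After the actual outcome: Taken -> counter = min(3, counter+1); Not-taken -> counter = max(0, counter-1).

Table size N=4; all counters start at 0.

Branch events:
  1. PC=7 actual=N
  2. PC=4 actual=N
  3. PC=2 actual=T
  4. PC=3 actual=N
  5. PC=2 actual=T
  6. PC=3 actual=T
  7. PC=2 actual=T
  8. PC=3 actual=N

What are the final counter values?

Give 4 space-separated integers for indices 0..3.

Ev 1: PC=7 idx=3 pred=N actual=N -> ctr[3]=0
Ev 2: PC=4 idx=0 pred=N actual=N -> ctr[0]=0
Ev 3: PC=2 idx=2 pred=N actual=T -> ctr[2]=1
Ev 4: PC=3 idx=3 pred=N actual=N -> ctr[3]=0
Ev 5: PC=2 idx=2 pred=N actual=T -> ctr[2]=2
Ev 6: PC=3 idx=3 pred=N actual=T -> ctr[3]=1
Ev 7: PC=2 idx=2 pred=T actual=T -> ctr[2]=3
Ev 8: PC=3 idx=3 pred=N actual=N -> ctr[3]=0

Answer: 0 0 3 0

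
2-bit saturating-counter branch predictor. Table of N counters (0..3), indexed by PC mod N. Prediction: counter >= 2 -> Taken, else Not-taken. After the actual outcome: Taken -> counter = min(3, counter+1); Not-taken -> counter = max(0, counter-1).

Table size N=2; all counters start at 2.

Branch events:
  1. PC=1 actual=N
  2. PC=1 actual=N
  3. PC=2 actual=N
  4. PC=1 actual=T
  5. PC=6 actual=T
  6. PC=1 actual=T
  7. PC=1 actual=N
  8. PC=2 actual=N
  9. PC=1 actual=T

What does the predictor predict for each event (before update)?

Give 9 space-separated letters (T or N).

Ev 1: PC=1 idx=1 pred=T actual=N -> ctr[1]=1
Ev 2: PC=1 idx=1 pred=N actual=N -> ctr[1]=0
Ev 3: PC=2 idx=0 pred=T actual=N -> ctr[0]=1
Ev 4: PC=1 idx=1 pred=N actual=T -> ctr[1]=1
Ev 5: PC=6 idx=0 pred=N actual=T -> ctr[0]=2
Ev 6: PC=1 idx=1 pred=N actual=T -> ctr[1]=2
Ev 7: PC=1 idx=1 pred=T actual=N -> ctr[1]=1
Ev 8: PC=2 idx=0 pred=T actual=N -> ctr[0]=1
Ev 9: PC=1 idx=1 pred=N actual=T -> ctr[1]=2

Answer: T N T N N N T T N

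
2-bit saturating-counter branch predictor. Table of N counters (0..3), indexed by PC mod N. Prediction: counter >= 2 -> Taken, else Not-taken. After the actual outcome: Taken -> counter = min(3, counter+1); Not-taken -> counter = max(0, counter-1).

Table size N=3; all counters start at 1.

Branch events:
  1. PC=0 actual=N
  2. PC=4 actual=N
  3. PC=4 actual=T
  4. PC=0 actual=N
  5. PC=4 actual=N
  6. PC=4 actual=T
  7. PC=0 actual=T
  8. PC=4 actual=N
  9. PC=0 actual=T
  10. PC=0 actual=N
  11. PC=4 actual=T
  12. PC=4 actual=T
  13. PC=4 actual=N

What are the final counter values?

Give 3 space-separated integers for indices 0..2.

Answer: 1 1 1

Derivation:
Ev 1: PC=0 idx=0 pred=N actual=N -> ctr[0]=0
Ev 2: PC=4 idx=1 pred=N actual=N -> ctr[1]=0
Ev 3: PC=4 idx=1 pred=N actual=T -> ctr[1]=1
Ev 4: PC=0 idx=0 pred=N actual=N -> ctr[0]=0
Ev 5: PC=4 idx=1 pred=N actual=N -> ctr[1]=0
Ev 6: PC=4 idx=1 pred=N actual=T -> ctr[1]=1
Ev 7: PC=0 idx=0 pred=N actual=T -> ctr[0]=1
Ev 8: PC=4 idx=1 pred=N actual=N -> ctr[1]=0
Ev 9: PC=0 idx=0 pred=N actual=T -> ctr[0]=2
Ev 10: PC=0 idx=0 pred=T actual=N -> ctr[0]=1
Ev 11: PC=4 idx=1 pred=N actual=T -> ctr[1]=1
Ev 12: PC=4 idx=1 pred=N actual=T -> ctr[1]=2
Ev 13: PC=4 idx=1 pred=T actual=N -> ctr[1]=1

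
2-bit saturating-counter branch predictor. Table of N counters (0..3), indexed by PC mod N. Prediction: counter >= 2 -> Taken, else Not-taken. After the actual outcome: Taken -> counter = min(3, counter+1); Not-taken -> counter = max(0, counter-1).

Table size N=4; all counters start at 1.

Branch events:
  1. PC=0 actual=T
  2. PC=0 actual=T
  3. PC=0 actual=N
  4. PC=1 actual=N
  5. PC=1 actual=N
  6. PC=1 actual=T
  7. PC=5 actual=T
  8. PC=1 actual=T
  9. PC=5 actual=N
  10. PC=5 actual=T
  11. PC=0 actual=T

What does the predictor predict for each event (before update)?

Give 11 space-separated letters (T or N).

Ev 1: PC=0 idx=0 pred=N actual=T -> ctr[0]=2
Ev 2: PC=0 idx=0 pred=T actual=T -> ctr[0]=3
Ev 3: PC=0 idx=0 pred=T actual=N -> ctr[0]=2
Ev 4: PC=1 idx=1 pred=N actual=N -> ctr[1]=0
Ev 5: PC=1 idx=1 pred=N actual=N -> ctr[1]=0
Ev 6: PC=1 idx=1 pred=N actual=T -> ctr[1]=1
Ev 7: PC=5 idx=1 pred=N actual=T -> ctr[1]=2
Ev 8: PC=1 idx=1 pred=T actual=T -> ctr[1]=3
Ev 9: PC=5 idx=1 pred=T actual=N -> ctr[1]=2
Ev 10: PC=5 idx=1 pred=T actual=T -> ctr[1]=3
Ev 11: PC=0 idx=0 pred=T actual=T -> ctr[0]=3

Answer: N T T N N N N T T T T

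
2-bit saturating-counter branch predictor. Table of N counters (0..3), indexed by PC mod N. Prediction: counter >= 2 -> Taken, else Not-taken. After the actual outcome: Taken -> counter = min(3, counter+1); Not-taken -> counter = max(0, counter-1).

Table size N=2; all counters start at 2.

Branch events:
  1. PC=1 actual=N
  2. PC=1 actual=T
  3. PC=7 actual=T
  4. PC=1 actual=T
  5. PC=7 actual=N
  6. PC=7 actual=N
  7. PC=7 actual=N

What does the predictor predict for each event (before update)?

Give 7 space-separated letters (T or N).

Answer: T N T T T T N

Derivation:
Ev 1: PC=1 idx=1 pred=T actual=N -> ctr[1]=1
Ev 2: PC=1 idx=1 pred=N actual=T -> ctr[1]=2
Ev 3: PC=7 idx=1 pred=T actual=T -> ctr[1]=3
Ev 4: PC=1 idx=1 pred=T actual=T -> ctr[1]=3
Ev 5: PC=7 idx=1 pred=T actual=N -> ctr[1]=2
Ev 6: PC=7 idx=1 pred=T actual=N -> ctr[1]=1
Ev 7: PC=7 idx=1 pred=N actual=N -> ctr[1]=0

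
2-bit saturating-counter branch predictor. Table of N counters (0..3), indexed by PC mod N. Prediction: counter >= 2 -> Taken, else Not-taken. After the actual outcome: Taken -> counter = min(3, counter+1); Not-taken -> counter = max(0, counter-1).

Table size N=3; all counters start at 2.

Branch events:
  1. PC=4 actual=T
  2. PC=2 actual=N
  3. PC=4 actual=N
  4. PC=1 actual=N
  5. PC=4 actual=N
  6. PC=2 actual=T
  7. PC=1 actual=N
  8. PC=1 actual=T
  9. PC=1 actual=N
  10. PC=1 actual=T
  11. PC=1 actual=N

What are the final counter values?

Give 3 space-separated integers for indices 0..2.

Answer: 2 0 2

Derivation:
Ev 1: PC=4 idx=1 pred=T actual=T -> ctr[1]=3
Ev 2: PC=2 idx=2 pred=T actual=N -> ctr[2]=1
Ev 3: PC=4 idx=1 pred=T actual=N -> ctr[1]=2
Ev 4: PC=1 idx=1 pred=T actual=N -> ctr[1]=1
Ev 5: PC=4 idx=1 pred=N actual=N -> ctr[1]=0
Ev 6: PC=2 idx=2 pred=N actual=T -> ctr[2]=2
Ev 7: PC=1 idx=1 pred=N actual=N -> ctr[1]=0
Ev 8: PC=1 idx=1 pred=N actual=T -> ctr[1]=1
Ev 9: PC=1 idx=1 pred=N actual=N -> ctr[1]=0
Ev 10: PC=1 idx=1 pred=N actual=T -> ctr[1]=1
Ev 11: PC=1 idx=1 pred=N actual=N -> ctr[1]=0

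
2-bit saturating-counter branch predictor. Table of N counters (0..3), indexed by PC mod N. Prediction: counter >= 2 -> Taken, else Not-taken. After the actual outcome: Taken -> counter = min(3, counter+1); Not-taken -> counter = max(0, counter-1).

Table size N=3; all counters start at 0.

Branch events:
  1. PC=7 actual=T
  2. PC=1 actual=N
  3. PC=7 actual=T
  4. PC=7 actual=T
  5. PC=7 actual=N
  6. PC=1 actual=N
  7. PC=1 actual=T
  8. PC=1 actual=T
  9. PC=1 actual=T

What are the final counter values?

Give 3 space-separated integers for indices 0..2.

Ev 1: PC=7 idx=1 pred=N actual=T -> ctr[1]=1
Ev 2: PC=1 idx=1 pred=N actual=N -> ctr[1]=0
Ev 3: PC=7 idx=1 pred=N actual=T -> ctr[1]=1
Ev 4: PC=7 idx=1 pred=N actual=T -> ctr[1]=2
Ev 5: PC=7 idx=1 pred=T actual=N -> ctr[1]=1
Ev 6: PC=1 idx=1 pred=N actual=N -> ctr[1]=0
Ev 7: PC=1 idx=1 pred=N actual=T -> ctr[1]=1
Ev 8: PC=1 idx=1 pred=N actual=T -> ctr[1]=2
Ev 9: PC=1 idx=1 pred=T actual=T -> ctr[1]=3

Answer: 0 3 0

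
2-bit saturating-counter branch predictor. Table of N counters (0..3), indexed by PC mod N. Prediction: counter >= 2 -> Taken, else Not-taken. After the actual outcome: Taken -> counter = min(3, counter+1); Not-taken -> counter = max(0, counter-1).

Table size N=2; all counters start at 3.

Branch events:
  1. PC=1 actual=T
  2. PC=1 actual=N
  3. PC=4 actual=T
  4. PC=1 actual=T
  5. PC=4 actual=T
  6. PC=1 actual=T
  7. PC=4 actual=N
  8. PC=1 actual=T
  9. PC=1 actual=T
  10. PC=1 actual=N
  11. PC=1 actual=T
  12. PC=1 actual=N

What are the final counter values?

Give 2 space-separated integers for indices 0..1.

Answer: 2 2

Derivation:
Ev 1: PC=1 idx=1 pred=T actual=T -> ctr[1]=3
Ev 2: PC=1 idx=1 pred=T actual=N -> ctr[1]=2
Ev 3: PC=4 idx=0 pred=T actual=T -> ctr[0]=3
Ev 4: PC=1 idx=1 pred=T actual=T -> ctr[1]=3
Ev 5: PC=4 idx=0 pred=T actual=T -> ctr[0]=3
Ev 6: PC=1 idx=1 pred=T actual=T -> ctr[1]=3
Ev 7: PC=4 idx=0 pred=T actual=N -> ctr[0]=2
Ev 8: PC=1 idx=1 pred=T actual=T -> ctr[1]=3
Ev 9: PC=1 idx=1 pred=T actual=T -> ctr[1]=3
Ev 10: PC=1 idx=1 pred=T actual=N -> ctr[1]=2
Ev 11: PC=1 idx=1 pred=T actual=T -> ctr[1]=3
Ev 12: PC=1 idx=1 pred=T actual=N -> ctr[1]=2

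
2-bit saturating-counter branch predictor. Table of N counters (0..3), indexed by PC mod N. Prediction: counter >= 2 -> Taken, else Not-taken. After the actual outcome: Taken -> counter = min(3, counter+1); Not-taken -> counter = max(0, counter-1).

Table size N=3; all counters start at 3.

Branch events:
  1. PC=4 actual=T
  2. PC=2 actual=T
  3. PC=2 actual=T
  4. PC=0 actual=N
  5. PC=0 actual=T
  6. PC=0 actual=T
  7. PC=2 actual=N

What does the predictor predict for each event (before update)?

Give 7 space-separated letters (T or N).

Ev 1: PC=4 idx=1 pred=T actual=T -> ctr[1]=3
Ev 2: PC=2 idx=2 pred=T actual=T -> ctr[2]=3
Ev 3: PC=2 idx=2 pred=T actual=T -> ctr[2]=3
Ev 4: PC=0 idx=0 pred=T actual=N -> ctr[0]=2
Ev 5: PC=0 idx=0 pred=T actual=T -> ctr[0]=3
Ev 6: PC=0 idx=0 pred=T actual=T -> ctr[0]=3
Ev 7: PC=2 idx=2 pred=T actual=N -> ctr[2]=2

Answer: T T T T T T T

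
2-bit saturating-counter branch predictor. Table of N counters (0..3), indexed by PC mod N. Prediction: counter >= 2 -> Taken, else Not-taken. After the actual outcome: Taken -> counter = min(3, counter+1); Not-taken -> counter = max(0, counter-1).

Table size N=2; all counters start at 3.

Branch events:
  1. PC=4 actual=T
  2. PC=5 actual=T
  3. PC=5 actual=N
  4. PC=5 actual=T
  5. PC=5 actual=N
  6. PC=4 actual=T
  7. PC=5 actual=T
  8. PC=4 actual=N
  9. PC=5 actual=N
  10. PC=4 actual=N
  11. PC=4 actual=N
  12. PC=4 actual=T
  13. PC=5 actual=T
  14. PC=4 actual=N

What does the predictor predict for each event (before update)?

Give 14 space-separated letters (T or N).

Answer: T T T T T T T T T T N N T N

Derivation:
Ev 1: PC=4 idx=0 pred=T actual=T -> ctr[0]=3
Ev 2: PC=5 idx=1 pred=T actual=T -> ctr[1]=3
Ev 3: PC=5 idx=1 pred=T actual=N -> ctr[1]=2
Ev 4: PC=5 idx=1 pred=T actual=T -> ctr[1]=3
Ev 5: PC=5 idx=1 pred=T actual=N -> ctr[1]=2
Ev 6: PC=4 idx=0 pred=T actual=T -> ctr[0]=3
Ev 7: PC=5 idx=1 pred=T actual=T -> ctr[1]=3
Ev 8: PC=4 idx=0 pred=T actual=N -> ctr[0]=2
Ev 9: PC=5 idx=1 pred=T actual=N -> ctr[1]=2
Ev 10: PC=4 idx=0 pred=T actual=N -> ctr[0]=1
Ev 11: PC=4 idx=0 pred=N actual=N -> ctr[0]=0
Ev 12: PC=4 idx=0 pred=N actual=T -> ctr[0]=1
Ev 13: PC=5 idx=1 pred=T actual=T -> ctr[1]=3
Ev 14: PC=4 idx=0 pred=N actual=N -> ctr[0]=0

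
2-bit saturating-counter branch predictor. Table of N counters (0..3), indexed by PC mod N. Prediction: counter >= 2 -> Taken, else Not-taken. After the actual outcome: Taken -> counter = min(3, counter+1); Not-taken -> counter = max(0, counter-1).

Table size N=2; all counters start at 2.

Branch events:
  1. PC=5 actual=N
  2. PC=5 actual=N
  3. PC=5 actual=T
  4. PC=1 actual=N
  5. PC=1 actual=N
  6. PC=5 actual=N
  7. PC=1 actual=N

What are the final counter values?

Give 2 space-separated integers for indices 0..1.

Answer: 2 0

Derivation:
Ev 1: PC=5 idx=1 pred=T actual=N -> ctr[1]=1
Ev 2: PC=5 idx=1 pred=N actual=N -> ctr[1]=0
Ev 3: PC=5 idx=1 pred=N actual=T -> ctr[1]=1
Ev 4: PC=1 idx=1 pred=N actual=N -> ctr[1]=0
Ev 5: PC=1 idx=1 pred=N actual=N -> ctr[1]=0
Ev 6: PC=5 idx=1 pred=N actual=N -> ctr[1]=0
Ev 7: PC=1 idx=1 pred=N actual=N -> ctr[1]=0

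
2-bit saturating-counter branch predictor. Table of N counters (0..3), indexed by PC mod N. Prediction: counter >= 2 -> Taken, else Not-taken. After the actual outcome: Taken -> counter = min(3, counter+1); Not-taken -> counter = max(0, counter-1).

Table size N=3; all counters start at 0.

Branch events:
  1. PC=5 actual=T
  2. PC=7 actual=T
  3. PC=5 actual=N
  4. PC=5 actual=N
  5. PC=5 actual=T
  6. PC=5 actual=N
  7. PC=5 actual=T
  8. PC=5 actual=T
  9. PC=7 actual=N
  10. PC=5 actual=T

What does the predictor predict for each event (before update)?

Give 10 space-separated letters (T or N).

Answer: N N N N N N N N N T

Derivation:
Ev 1: PC=5 idx=2 pred=N actual=T -> ctr[2]=1
Ev 2: PC=7 idx=1 pred=N actual=T -> ctr[1]=1
Ev 3: PC=5 idx=2 pred=N actual=N -> ctr[2]=0
Ev 4: PC=5 idx=2 pred=N actual=N -> ctr[2]=0
Ev 5: PC=5 idx=2 pred=N actual=T -> ctr[2]=1
Ev 6: PC=5 idx=2 pred=N actual=N -> ctr[2]=0
Ev 7: PC=5 idx=2 pred=N actual=T -> ctr[2]=1
Ev 8: PC=5 idx=2 pred=N actual=T -> ctr[2]=2
Ev 9: PC=7 idx=1 pred=N actual=N -> ctr[1]=0
Ev 10: PC=5 idx=2 pred=T actual=T -> ctr[2]=3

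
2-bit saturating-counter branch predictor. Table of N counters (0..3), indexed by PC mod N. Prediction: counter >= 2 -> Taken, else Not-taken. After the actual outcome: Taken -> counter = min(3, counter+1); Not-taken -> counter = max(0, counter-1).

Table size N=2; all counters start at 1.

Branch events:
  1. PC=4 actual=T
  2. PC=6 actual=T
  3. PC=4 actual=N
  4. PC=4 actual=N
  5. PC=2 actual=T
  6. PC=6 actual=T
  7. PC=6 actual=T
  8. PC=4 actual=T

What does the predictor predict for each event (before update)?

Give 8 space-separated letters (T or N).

Answer: N T T T N T T T

Derivation:
Ev 1: PC=4 idx=0 pred=N actual=T -> ctr[0]=2
Ev 2: PC=6 idx=0 pred=T actual=T -> ctr[0]=3
Ev 3: PC=4 idx=0 pred=T actual=N -> ctr[0]=2
Ev 4: PC=4 idx=0 pred=T actual=N -> ctr[0]=1
Ev 5: PC=2 idx=0 pred=N actual=T -> ctr[0]=2
Ev 6: PC=6 idx=0 pred=T actual=T -> ctr[0]=3
Ev 7: PC=6 idx=0 pred=T actual=T -> ctr[0]=3
Ev 8: PC=4 idx=0 pred=T actual=T -> ctr[0]=3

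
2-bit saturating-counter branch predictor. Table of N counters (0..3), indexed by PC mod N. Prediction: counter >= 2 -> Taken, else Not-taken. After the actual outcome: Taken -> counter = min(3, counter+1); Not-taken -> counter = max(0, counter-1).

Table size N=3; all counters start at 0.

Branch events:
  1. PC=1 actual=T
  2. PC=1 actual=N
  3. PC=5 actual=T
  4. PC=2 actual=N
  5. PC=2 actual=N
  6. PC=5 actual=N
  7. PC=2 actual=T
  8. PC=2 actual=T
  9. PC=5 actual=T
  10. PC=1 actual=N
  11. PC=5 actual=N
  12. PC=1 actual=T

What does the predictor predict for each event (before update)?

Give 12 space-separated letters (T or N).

Ev 1: PC=1 idx=1 pred=N actual=T -> ctr[1]=1
Ev 2: PC=1 idx=1 pred=N actual=N -> ctr[1]=0
Ev 3: PC=5 idx=2 pred=N actual=T -> ctr[2]=1
Ev 4: PC=2 idx=2 pred=N actual=N -> ctr[2]=0
Ev 5: PC=2 idx=2 pred=N actual=N -> ctr[2]=0
Ev 6: PC=5 idx=2 pred=N actual=N -> ctr[2]=0
Ev 7: PC=2 idx=2 pred=N actual=T -> ctr[2]=1
Ev 8: PC=2 idx=2 pred=N actual=T -> ctr[2]=2
Ev 9: PC=5 idx=2 pred=T actual=T -> ctr[2]=3
Ev 10: PC=1 idx=1 pred=N actual=N -> ctr[1]=0
Ev 11: PC=5 idx=2 pred=T actual=N -> ctr[2]=2
Ev 12: PC=1 idx=1 pred=N actual=T -> ctr[1]=1

Answer: N N N N N N N N T N T N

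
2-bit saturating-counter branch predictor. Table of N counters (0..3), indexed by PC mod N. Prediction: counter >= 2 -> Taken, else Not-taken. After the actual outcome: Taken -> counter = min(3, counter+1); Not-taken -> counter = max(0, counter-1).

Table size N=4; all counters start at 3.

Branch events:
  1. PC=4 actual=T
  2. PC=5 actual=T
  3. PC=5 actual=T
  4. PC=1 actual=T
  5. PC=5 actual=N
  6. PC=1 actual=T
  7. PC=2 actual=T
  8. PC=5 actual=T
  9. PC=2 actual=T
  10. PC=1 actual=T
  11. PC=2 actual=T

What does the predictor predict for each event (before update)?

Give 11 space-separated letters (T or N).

Answer: T T T T T T T T T T T

Derivation:
Ev 1: PC=4 idx=0 pred=T actual=T -> ctr[0]=3
Ev 2: PC=5 idx=1 pred=T actual=T -> ctr[1]=3
Ev 3: PC=5 idx=1 pred=T actual=T -> ctr[1]=3
Ev 4: PC=1 idx=1 pred=T actual=T -> ctr[1]=3
Ev 5: PC=5 idx=1 pred=T actual=N -> ctr[1]=2
Ev 6: PC=1 idx=1 pred=T actual=T -> ctr[1]=3
Ev 7: PC=2 idx=2 pred=T actual=T -> ctr[2]=3
Ev 8: PC=5 idx=1 pred=T actual=T -> ctr[1]=3
Ev 9: PC=2 idx=2 pred=T actual=T -> ctr[2]=3
Ev 10: PC=1 idx=1 pred=T actual=T -> ctr[1]=3
Ev 11: PC=2 idx=2 pred=T actual=T -> ctr[2]=3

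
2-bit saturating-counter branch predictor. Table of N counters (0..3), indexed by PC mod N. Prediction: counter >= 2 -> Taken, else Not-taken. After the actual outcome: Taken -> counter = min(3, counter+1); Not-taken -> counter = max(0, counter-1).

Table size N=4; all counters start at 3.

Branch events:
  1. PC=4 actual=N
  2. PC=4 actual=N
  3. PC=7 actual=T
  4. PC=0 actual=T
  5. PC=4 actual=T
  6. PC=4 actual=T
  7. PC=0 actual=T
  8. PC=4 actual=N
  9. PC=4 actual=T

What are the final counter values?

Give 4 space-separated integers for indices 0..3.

Answer: 3 3 3 3

Derivation:
Ev 1: PC=4 idx=0 pred=T actual=N -> ctr[0]=2
Ev 2: PC=4 idx=0 pred=T actual=N -> ctr[0]=1
Ev 3: PC=7 idx=3 pred=T actual=T -> ctr[3]=3
Ev 4: PC=0 idx=0 pred=N actual=T -> ctr[0]=2
Ev 5: PC=4 idx=0 pred=T actual=T -> ctr[0]=3
Ev 6: PC=4 idx=0 pred=T actual=T -> ctr[0]=3
Ev 7: PC=0 idx=0 pred=T actual=T -> ctr[0]=3
Ev 8: PC=4 idx=0 pred=T actual=N -> ctr[0]=2
Ev 9: PC=4 idx=0 pred=T actual=T -> ctr[0]=3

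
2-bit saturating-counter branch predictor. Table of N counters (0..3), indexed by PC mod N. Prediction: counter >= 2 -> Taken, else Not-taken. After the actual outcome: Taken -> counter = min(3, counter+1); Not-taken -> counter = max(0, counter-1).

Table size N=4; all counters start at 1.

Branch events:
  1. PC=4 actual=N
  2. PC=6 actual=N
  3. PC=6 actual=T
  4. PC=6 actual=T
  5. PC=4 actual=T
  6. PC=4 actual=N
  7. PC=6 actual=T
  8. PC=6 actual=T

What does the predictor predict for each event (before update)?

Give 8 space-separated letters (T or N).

Ev 1: PC=4 idx=0 pred=N actual=N -> ctr[0]=0
Ev 2: PC=6 idx=2 pred=N actual=N -> ctr[2]=0
Ev 3: PC=6 idx=2 pred=N actual=T -> ctr[2]=1
Ev 4: PC=6 idx=2 pred=N actual=T -> ctr[2]=2
Ev 5: PC=4 idx=0 pred=N actual=T -> ctr[0]=1
Ev 6: PC=4 idx=0 pred=N actual=N -> ctr[0]=0
Ev 7: PC=6 idx=2 pred=T actual=T -> ctr[2]=3
Ev 8: PC=6 idx=2 pred=T actual=T -> ctr[2]=3

Answer: N N N N N N T T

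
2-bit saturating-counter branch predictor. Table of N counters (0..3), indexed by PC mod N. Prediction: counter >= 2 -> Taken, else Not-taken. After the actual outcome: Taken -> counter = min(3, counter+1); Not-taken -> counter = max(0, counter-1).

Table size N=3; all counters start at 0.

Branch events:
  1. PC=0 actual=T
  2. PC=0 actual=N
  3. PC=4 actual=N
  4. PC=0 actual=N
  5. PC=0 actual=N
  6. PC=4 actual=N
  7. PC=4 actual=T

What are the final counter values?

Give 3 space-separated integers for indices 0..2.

Answer: 0 1 0

Derivation:
Ev 1: PC=0 idx=0 pred=N actual=T -> ctr[0]=1
Ev 2: PC=0 idx=0 pred=N actual=N -> ctr[0]=0
Ev 3: PC=4 idx=1 pred=N actual=N -> ctr[1]=0
Ev 4: PC=0 idx=0 pred=N actual=N -> ctr[0]=0
Ev 5: PC=0 idx=0 pred=N actual=N -> ctr[0]=0
Ev 6: PC=4 idx=1 pred=N actual=N -> ctr[1]=0
Ev 7: PC=4 idx=1 pred=N actual=T -> ctr[1]=1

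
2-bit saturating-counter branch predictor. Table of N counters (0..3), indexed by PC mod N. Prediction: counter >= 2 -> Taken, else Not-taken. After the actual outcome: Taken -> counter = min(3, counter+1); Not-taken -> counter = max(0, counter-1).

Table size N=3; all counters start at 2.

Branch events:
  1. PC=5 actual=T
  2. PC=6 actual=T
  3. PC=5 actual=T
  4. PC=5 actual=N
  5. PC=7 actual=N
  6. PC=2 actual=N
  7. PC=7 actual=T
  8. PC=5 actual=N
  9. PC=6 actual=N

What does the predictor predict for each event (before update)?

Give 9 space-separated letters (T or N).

Ev 1: PC=5 idx=2 pred=T actual=T -> ctr[2]=3
Ev 2: PC=6 idx=0 pred=T actual=T -> ctr[0]=3
Ev 3: PC=5 idx=2 pred=T actual=T -> ctr[2]=3
Ev 4: PC=5 idx=2 pred=T actual=N -> ctr[2]=2
Ev 5: PC=7 idx=1 pred=T actual=N -> ctr[1]=1
Ev 6: PC=2 idx=2 pred=T actual=N -> ctr[2]=1
Ev 7: PC=7 idx=1 pred=N actual=T -> ctr[1]=2
Ev 8: PC=5 idx=2 pred=N actual=N -> ctr[2]=0
Ev 9: PC=6 idx=0 pred=T actual=N -> ctr[0]=2

Answer: T T T T T T N N T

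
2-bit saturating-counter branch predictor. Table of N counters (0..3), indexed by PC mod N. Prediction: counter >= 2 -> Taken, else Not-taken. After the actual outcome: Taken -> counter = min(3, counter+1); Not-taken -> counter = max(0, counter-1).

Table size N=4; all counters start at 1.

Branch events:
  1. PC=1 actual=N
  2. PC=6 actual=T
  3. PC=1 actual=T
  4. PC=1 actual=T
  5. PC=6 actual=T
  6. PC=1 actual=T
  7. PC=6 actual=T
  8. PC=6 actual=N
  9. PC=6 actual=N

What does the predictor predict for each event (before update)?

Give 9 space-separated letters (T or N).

Answer: N N N N T T T T T

Derivation:
Ev 1: PC=1 idx=1 pred=N actual=N -> ctr[1]=0
Ev 2: PC=6 idx=2 pred=N actual=T -> ctr[2]=2
Ev 3: PC=1 idx=1 pred=N actual=T -> ctr[1]=1
Ev 4: PC=1 idx=1 pred=N actual=T -> ctr[1]=2
Ev 5: PC=6 idx=2 pred=T actual=T -> ctr[2]=3
Ev 6: PC=1 idx=1 pred=T actual=T -> ctr[1]=3
Ev 7: PC=6 idx=2 pred=T actual=T -> ctr[2]=3
Ev 8: PC=6 idx=2 pred=T actual=N -> ctr[2]=2
Ev 9: PC=6 idx=2 pred=T actual=N -> ctr[2]=1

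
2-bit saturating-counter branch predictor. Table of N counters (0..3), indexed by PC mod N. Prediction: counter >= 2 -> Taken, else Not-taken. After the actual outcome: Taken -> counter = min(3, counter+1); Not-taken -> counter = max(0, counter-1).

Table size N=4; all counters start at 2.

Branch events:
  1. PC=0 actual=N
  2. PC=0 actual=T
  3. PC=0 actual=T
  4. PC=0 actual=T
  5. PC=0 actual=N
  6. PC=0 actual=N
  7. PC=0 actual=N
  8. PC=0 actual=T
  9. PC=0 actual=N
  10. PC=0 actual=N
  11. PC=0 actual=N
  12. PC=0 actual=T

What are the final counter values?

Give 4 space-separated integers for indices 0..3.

Ev 1: PC=0 idx=0 pred=T actual=N -> ctr[0]=1
Ev 2: PC=0 idx=0 pred=N actual=T -> ctr[0]=2
Ev 3: PC=0 idx=0 pred=T actual=T -> ctr[0]=3
Ev 4: PC=0 idx=0 pred=T actual=T -> ctr[0]=3
Ev 5: PC=0 idx=0 pred=T actual=N -> ctr[0]=2
Ev 6: PC=0 idx=0 pred=T actual=N -> ctr[0]=1
Ev 7: PC=0 idx=0 pred=N actual=N -> ctr[0]=0
Ev 8: PC=0 idx=0 pred=N actual=T -> ctr[0]=1
Ev 9: PC=0 idx=0 pred=N actual=N -> ctr[0]=0
Ev 10: PC=0 idx=0 pred=N actual=N -> ctr[0]=0
Ev 11: PC=0 idx=0 pred=N actual=N -> ctr[0]=0
Ev 12: PC=0 idx=0 pred=N actual=T -> ctr[0]=1

Answer: 1 2 2 2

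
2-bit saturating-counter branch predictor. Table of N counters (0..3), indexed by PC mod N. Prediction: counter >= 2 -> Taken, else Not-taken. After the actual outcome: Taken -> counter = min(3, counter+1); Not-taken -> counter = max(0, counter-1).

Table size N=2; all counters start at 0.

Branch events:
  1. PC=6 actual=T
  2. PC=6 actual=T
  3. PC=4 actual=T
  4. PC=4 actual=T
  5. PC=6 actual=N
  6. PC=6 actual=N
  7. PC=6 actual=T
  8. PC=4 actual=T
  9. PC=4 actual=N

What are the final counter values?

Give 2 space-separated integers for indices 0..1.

Ev 1: PC=6 idx=0 pred=N actual=T -> ctr[0]=1
Ev 2: PC=6 idx=0 pred=N actual=T -> ctr[0]=2
Ev 3: PC=4 idx=0 pred=T actual=T -> ctr[0]=3
Ev 4: PC=4 idx=0 pred=T actual=T -> ctr[0]=3
Ev 5: PC=6 idx=0 pred=T actual=N -> ctr[0]=2
Ev 6: PC=6 idx=0 pred=T actual=N -> ctr[0]=1
Ev 7: PC=6 idx=0 pred=N actual=T -> ctr[0]=2
Ev 8: PC=4 idx=0 pred=T actual=T -> ctr[0]=3
Ev 9: PC=4 idx=0 pred=T actual=N -> ctr[0]=2

Answer: 2 0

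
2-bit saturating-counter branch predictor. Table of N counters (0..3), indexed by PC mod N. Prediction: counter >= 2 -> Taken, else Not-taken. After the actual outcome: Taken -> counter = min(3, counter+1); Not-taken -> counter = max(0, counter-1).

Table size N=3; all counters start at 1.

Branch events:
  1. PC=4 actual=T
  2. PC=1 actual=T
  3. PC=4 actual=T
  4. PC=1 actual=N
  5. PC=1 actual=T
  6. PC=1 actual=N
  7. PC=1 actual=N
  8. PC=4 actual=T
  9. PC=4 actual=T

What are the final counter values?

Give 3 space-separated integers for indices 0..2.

Ev 1: PC=4 idx=1 pred=N actual=T -> ctr[1]=2
Ev 2: PC=1 idx=1 pred=T actual=T -> ctr[1]=3
Ev 3: PC=4 idx=1 pred=T actual=T -> ctr[1]=3
Ev 4: PC=1 idx=1 pred=T actual=N -> ctr[1]=2
Ev 5: PC=1 idx=1 pred=T actual=T -> ctr[1]=3
Ev 6: PC=1 idx=1 pred=T actual=N -> ctr[1]=2
Ev 7: PC=1 idx=1 pred=T actual=N -> ctr[1]=1
Ev 8: PC=4 idx=1 pred=N actual=T -> ctr[1]=2
Ev 9: PC=4 idx=1 pred=T actual=T -> ctr[1]=3

Answer: 1 3 1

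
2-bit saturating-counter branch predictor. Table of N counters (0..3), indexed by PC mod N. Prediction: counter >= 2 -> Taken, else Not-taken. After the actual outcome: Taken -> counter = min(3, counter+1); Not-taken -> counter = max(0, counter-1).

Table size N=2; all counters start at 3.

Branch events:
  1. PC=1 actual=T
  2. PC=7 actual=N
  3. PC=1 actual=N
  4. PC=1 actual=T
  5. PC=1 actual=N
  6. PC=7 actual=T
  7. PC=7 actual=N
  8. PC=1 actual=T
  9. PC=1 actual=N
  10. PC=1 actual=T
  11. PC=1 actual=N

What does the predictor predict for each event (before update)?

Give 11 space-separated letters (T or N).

Answer: T T T N T N T N T N T

Derivation:
Ev 1: PC=1 idx=1 pred=T actual=T -> ctr[1]=3
Ev 2: PC=7 idx=1 pred=T actual=N -> ctr[1]=2
Ev 3: PC=1 idx=1 pred=T actual=N -> ctr[1]=1
Ev 4: PC=1 idx=1 pred=N actual=T -> ctr[1]=2
Ev 5: PC=1 idx=1 pred=T actual=N -> ctr[1]=1
Ev 6: PC=7 idx=1 pred=N actual=T -> ctr[1]=2
Ev 7: PC=7 idx=1 pred=T actual=N -> ctr[1]=1
Ev 8: PC=1 idx=1 pred=N actual=T -> ctr[1]=2
Ev 9: PC=1 idx=1 pred=T actual=N -> ctr[1]=1
Ev 10: PC=1 idx=1 pred=N actual=T -> ctr[1]=2
Ev 11: PC=1 idx=1 pred=T actual=N -> ctr[1]=1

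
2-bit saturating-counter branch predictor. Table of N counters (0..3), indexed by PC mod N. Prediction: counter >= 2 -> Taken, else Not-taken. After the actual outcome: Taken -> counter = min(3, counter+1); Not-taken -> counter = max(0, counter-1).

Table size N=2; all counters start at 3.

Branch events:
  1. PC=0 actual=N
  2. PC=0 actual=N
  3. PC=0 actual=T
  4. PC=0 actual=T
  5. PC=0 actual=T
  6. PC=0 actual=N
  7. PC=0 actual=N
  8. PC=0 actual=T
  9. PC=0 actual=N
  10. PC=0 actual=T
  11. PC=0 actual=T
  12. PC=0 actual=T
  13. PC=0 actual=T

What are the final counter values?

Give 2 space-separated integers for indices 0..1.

Answer: 3 3

Derivation:
Ev 1: PC=0 idx=0 pred=T actual=N -> ctr[0]=2
Ev 2: PC=0 idx=0 pred=T actual=N -> ctr[0]=1
Ev 3: PC=0 idx=0 pred=N actual=T -> ctr[0]=2
Ev 4: PC=0 idx=0 pred=T actual=T -> ctr[0]=3
Ev 5: PC=0 idx=0 pred=T actual=T -> ctr[0]=3
Ev 6: PC=0 idx=0 pred=T actual=N -> ctr[0]=2
Ev 7: PC=0 idx=0 pred=T actual=N -> ctr[0]=1
Ev 8: PC=0 idx=0 pred=N actual=T -> ctr[0]=2
Ev 9: PC=0 idx=0 pred=T actual=N -> ctr[0]=1
Ev 10: PC=0 idx=0 pred=N actual=T -> ctr[0]=2
Ev 11: PC=0 idx=0 pred=T actual=T -> ctr[0]=3
Ev 12: PC=0 idx=0 pred=T actual=T -> ctr[0]=3
Ev 13: PC=0 idx=0 pred=T actual=T -> ctr[0]=3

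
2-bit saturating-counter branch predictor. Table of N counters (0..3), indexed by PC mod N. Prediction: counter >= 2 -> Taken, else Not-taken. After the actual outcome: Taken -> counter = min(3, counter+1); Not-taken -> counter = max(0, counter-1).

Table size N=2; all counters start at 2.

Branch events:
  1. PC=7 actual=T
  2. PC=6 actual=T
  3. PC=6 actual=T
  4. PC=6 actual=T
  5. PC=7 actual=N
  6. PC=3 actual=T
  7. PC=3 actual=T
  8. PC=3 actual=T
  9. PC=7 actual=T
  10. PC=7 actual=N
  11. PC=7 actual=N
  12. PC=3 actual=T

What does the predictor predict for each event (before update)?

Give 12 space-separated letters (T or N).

Ev 1: PC=7 idx=1 pred=T actual=T -> ctr[1]=3
Ev 2: PC=6 idx=0 pred=T actual=T -> ctr[0]=3
Ev 3: PC=6 idx=0 pred=T actual=T -> ctr[0]=3
Ev 4: PC=6 idx=0 pred=T actual=T -> ctr[0]=3
Ev 5: PC=7 idx=1 pred=T actual=N -> ctr[1]=2
Ev 6: PC=3 idx=1 pred=T actual=T -> ctr[1]=3
Ev 7: PC=3 idx=1 pred=T actual=T -> ctr[1]=3
Ev 8: PC=3 idx=1 pred=T actual=T -> ctr[1]=3
Ev 9: PC=7 idx=1 pred=T actual=T -> ctr[1]=3
Ev 10: PC=7 idx=1 pred=T actual=N -> ctr[1]=2
Ev 11: PC=7 idx=1 pred=T actual=N -> ctr[1]=1
Ev 12: PC=3 idx=1 pred=N actual=T -> ctr[1]=2

Answer: T T T T T T T T T T T N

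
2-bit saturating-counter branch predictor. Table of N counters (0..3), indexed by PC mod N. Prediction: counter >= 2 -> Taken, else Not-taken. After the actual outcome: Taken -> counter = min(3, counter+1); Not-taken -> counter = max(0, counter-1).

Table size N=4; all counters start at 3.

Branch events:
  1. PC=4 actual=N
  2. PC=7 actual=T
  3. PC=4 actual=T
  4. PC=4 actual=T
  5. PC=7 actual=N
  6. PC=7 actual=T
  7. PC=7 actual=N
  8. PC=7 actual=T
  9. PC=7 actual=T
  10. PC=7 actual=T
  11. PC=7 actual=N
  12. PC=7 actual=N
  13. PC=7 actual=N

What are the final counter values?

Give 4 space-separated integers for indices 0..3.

Ev 1: PC=4 idx=0 pred=T actual=N -> ctr[0]=2
Ev 2: PC=7 idx=3 pred=T actual=T -> ctr[3]=3
Ev 3: PC=4 idx=0 pred=T actual=T -> ctr[0]=3
Ev 4: PC=4 idx=0 pred=T actual=T -> ctr[0]=3
Ev 5: PC=7 idx=3 pred=T actual=N -> ctr[3]=2
Ev 6: PC=7 idx=3 pred=T actual=T -> ctr[3]=3
Ev 7: PC=7 idx=3 pred=T actual=N -> ctr[3]=2
Ev 8: PC=7 idx=3 pred=T actual=T -> ctr[3]=3
Ev 9: PC=7 idx=3 pred=T actual=T -> ctr[3]=3
Ev 10: PC=7 idx=3 pred=T actual=T -> ctr[3]=3
Ev 11: PC=7 idx=3 pred=T actual=N -> ctr[3]=2
Ev 12: PC=7 idx=3 pred=T actual=N -> ctr[3]=1
Ev 13: PC=7 idx=3 pred=N actual=N -> ctr[3]=0

Answer: 3 3 3 0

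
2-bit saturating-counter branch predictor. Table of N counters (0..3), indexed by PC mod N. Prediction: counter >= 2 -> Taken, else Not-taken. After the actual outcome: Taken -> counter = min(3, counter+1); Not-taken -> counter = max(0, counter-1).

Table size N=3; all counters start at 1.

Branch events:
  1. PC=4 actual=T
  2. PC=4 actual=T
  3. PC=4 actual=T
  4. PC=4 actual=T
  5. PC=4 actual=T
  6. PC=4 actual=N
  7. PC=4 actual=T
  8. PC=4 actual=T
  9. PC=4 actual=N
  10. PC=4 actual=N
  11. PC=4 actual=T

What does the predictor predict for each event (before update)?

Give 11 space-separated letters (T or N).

Answer: N T T T T T T T T T N

Derivation:
Ev 1: PC=4 idx=1 pred=N actual=T -> ctr[1]=2
Ev 2: PC=4 idx=1 pred=T actual=T -> ctr[1]=3
Ev 3: PC=4 idx=1 pred=T actual=T -> ctr[1]=3
Ev 4: PC=4 idx=1 pred=T actual=T -> ctr[1]=3
Ev 5: PC=4 idx=1 pred=T actual=T -> ctr[1]=3
Ev 6: PC=4 idx=1 pred=T actual=N -> ctr[1]=2
Ev 7: PC=4 idx=1 pred=T actual=T -> ctr[1]=3
Ev 8: PC=4 idx=1 pred=T actual=T -> ctr[1]=3
Ev 9: PC=4 idx=1 pred=T actual=N -> ctr[1]=2
Ev 10: PC=4 idx=1 pred=T actual=N -> ctr[1]=1
Ev 11: PC=4 idx=1 pred=N actual=T -> ctr[1]=2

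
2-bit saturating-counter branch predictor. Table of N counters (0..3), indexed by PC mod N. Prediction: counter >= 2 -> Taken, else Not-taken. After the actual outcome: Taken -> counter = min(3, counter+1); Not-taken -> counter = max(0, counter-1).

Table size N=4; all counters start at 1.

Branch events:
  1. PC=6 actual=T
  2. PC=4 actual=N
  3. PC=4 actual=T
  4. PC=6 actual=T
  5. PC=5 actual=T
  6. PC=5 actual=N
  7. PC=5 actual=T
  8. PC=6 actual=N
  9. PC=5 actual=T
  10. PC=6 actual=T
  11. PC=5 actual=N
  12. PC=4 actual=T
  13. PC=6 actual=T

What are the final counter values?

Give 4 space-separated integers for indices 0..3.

Ev 1: PC=6 idx=2 pred=N actual=T -> ctr[2]=2
Ev 2: PC=4 idx=0 pred=N actual=N -> ctr[0]=0
Ev 3: PC=4 idx=0 pred=N actual=T -> ctr[0]=1
Ev 4: PC=6 idx=2 pred=T actual=T -> ctr[2]=3
Ev 5: PC=5 idx=1 pred=N actual=T -> ctr[1]=2
Ev 6: PC=5 idx=1 pred=T actual=N -> ctr[1]=1
Ev 7: PC=5 idx=1 pred=N actual=T -> ctr[1]=2
Ev 8: PC=6 idx=2 pred=T actual=N -> ctr[2]=2
Ev 9: PC=5 idx=1 pred=T actual=T -> ctr[1]=3
Ev 10: PC=6 idx=2 pred=T actual=T -> ctr[2]=3
Ev 11: PC=5 idx=1 pred=T actual=N -> ctr[1]=2
Ev 12: PC=4 idx=0 pred=N actual=T -> ctr[0]=2
Ev 13: PC=6 idx=2 pred=T actual=T -> ctr[2]=3

Answer: 2 2 3 1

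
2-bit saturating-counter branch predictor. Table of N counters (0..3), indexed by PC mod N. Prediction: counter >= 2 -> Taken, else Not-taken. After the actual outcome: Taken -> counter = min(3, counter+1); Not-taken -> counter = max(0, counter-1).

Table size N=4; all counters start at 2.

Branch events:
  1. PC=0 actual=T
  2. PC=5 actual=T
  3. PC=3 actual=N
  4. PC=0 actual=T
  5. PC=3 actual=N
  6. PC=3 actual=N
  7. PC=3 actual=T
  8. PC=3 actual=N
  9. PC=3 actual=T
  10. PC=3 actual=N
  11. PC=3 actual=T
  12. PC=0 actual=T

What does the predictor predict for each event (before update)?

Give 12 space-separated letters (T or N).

Ev 1: PC=0 idx=0 pred=T actual=T -> ctr[0]=3
Ev 2: PC=5 idx=1 pred=T actual=T -> ctr[1]=3
Ev 3: PC=3 idx=3 pred=T actual=N -> ctr[3]=1
Ev 4: PC=0 idx=0 pred=T actual=T -> ctr[0]=3
Ev 5: PC=3 idx=3 pred=N actual=N -> ctr[3]=0
Ev 6: PC=3 idx=3 pred=N actual=N -> ctr[3]=0
Ev 7: PC=3 idx=3 pred=N actual=T -> ctr[3]=1
Ev 8: PC=3 idx=3 pred=N actual=N -> ctr[3]=0
Ev 9: PC=3 idx=3 pred=N actual=T -> ctr[3]=1
Ev 10: PC=3 idx=3 pred=N actual=N -> ctr[3]=0
Ev 11: PC=3 idx=3 pred=N actual=T -> ctr[3]=1
Ev 12: PC=0 idx=0 pred=T actual=T -> ctr[0]=3

Answer: T T T T N N N N N N N T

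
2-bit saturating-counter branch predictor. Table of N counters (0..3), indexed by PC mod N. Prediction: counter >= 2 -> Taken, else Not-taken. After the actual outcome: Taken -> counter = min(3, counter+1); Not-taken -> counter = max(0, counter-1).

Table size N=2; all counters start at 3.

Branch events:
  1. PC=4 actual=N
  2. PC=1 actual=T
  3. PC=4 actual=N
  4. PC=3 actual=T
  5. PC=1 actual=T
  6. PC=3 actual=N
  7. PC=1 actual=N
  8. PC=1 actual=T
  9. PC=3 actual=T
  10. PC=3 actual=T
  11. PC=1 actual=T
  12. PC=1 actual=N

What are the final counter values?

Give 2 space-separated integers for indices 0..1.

Answer: 1 2

Derivation:
Ev 1: PC=4 idx=0 pred=T actual=N -> ctr[0]=2
Ev 2: PC=1 idx=1 pred=T actual=T -> ctr[1]=3
Ev 3: PC=4 idx=0 pred=T actual=N -> ctr[0]=1
Ev 4: PC=3 idx=1 pred=T actual=T -> ctr[1]=3
Ev 5: PC=1 idx=1 pred=T actual=T -> ctr[1]=3
Ev 6: PC=3 idx=1 pred=T actual=N -> ctr[1]=2
Ev 7: PC=1 idx=1 pred=T actual=N -> ctr[1]=1
Ev 8: PC=1 idx=1 pred=N actual=T -> ctr[1]=2
Ev 9: PC=3 idx=1 pred=T actual=T -> ctr[1]=3
Ev 10: PC=3 idx=1 pred=T actual=T -> ctr[1]=3
Ev 11: PC=1 idx=1 pred=T actual=T -> ctr[1]=3
Ev 12: PC=1 idx=1 pred=T actual=N -> ctr[1]=2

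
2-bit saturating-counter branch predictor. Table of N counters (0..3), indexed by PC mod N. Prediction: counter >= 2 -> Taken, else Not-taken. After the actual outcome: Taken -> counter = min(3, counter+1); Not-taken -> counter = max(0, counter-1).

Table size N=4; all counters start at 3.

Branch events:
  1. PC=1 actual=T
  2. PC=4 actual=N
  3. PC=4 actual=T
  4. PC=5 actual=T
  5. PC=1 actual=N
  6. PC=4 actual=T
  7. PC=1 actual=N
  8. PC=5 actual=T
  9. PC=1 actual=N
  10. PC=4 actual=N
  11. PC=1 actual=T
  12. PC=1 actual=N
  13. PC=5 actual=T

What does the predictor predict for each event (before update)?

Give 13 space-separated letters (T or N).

Ev 1: PC=1 idx=1 pred=T actual=T -> ctr[1]=3
Ev 2: PC=4 idx=0 pred=T actual=N -> ctr[0]=2
Ev 3: PC=4 idx=0 pred=T actual=T -> ctr[0]=3
Ev 4: PC=5 idx=1 pred=T actual=T -> ctr[1]=3
Ev 5: PC=1 idx=1 pred=T actual=N -> ctr[1]=2
Ev 6: PC=4 idx=0 pred=T actual=T -> ctr[0]=3
Ev 7: PC=1 idx=1 pred=T actual=N -> ctr[1]=1
Ev 8: PC=5 idx=1 pred=N actual=T -> ctr[1]=2
Ev 9: PC=1 idx=1 pred=T actual=N -> ctr[1]=1
Ev 10: PC=4 idx=0 pred=T actual=N -> ctr[0]=2
Ev 11: PC=1 idx=1 pred=N actual=T -> ctr[1]=2
Ev 12: PC=1 idx=1 pred=T actual=N -> ctr[1]=1
Ev 13: PC=5 idx=1 pred=N actual=T -> ctr[1]=2

Answer: T T T T T T T N T T N T N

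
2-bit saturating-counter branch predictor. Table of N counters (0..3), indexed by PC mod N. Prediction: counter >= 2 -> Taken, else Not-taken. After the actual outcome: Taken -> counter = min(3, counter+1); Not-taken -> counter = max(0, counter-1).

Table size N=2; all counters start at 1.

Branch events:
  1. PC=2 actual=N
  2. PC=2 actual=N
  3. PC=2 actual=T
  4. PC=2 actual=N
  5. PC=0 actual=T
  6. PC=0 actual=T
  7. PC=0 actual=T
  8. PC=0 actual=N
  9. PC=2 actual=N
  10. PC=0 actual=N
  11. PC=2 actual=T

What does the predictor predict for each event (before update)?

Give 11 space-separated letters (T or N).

Answer: N N N N N N T T T N N

Derivation:
Ev 1: PC=2 idx=0 pred=N actual=N -> ctr[0]=0
Ev 2: PC=2 idx=0 pred=N actual=N -> ctr[0]=0
Ev 3: PC=2 idx=0 pred=N actual=T -> ctr[0]=1
Ev 4: PC=2 idx=0 pred=N actual=N -> ctr[0]=0
Ev 5: PC=0 idx=0 pred=N actual=T -> ctr[0]=1
Ev 6: PC=0 idx=0 pred=N actual=T -> ctr[0]=2
Ev 7: PC=0 idx=0 pred=T actual=T -> ctr[0]=3
Ev 8: PC=0 idx=0 pred=T actual=N -> ctr[0]=2
Ev 9: PC=2 idx=0 pred=T actual=N -> ctr[0]=1
Ev 10: PC=0 idx=0 pred=N actual=N -> ctr[0]=0
Ev 11: PC=2 idx=0 pred=N actual=T -> ctr[0]=1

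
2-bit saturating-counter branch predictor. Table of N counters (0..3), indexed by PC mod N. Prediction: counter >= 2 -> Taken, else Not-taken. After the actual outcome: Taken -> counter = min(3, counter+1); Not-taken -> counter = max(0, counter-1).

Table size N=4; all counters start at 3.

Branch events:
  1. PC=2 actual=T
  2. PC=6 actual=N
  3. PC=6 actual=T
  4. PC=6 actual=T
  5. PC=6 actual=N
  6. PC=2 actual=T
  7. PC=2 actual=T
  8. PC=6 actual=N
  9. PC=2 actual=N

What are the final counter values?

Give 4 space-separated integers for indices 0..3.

Ev 1: PC=2 idx=2 pred=T actual=T -> ctr[2]=3
Ev 2: PC=6 idx=2 pred=T actual=N -> ctr[2]=2
Ev 3: PC=6 idx=2 pred=T actual=T -> ctr[2]=3
Ev 4: PC=6 idx=2 pred=T actual=T -> ctr[2]=3
Ev 5: PC=6 idx=2 pred=T actual=N -> ctr[2]=2
Ev 6: PC=2 idx=2 pred=T actual=T -> ctr[2]=3
Ev 7: PC=2 idx=2 pred=T actual=T -> ctr[2]=3
Ev 8: PC=6 idx=2 pred=T actual=N -> ctr[2]=2
Ev 9: PC=2 idx=2 pred=T actual=N -> ctr[2]=1

Answer: 3 3 1 3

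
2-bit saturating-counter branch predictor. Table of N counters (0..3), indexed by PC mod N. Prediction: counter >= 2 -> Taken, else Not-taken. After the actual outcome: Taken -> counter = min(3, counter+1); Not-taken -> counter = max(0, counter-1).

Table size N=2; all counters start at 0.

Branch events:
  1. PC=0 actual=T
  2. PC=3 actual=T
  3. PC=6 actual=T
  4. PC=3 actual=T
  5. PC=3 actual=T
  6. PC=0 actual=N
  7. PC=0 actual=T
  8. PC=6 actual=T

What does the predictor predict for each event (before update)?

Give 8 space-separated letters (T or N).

Answer: N N N N T T N T

Derivation:
Ev 1: PC=0 idx=0 pred=N actual=T -> ctr[0]=1
Ev 2: PC=3 idx=1 pred=N actual=T -> ctr[1]=1
Ev 3: PC=6 idx=0 pred=N actual=T -> ctr[0]=2
Ev 4: PC=3 idx=1 pred=N actual=T -> ctr[1]=2
Ev 5: PC=3 idx=1 pred=T actual=T -> ctr[1]=3
Ev 6: PC=0 idx=0 pred=T actual=N -> ctr[0]=1
Ev 7: PC=0 idx=0 pred=N actual=T -> ctr[0]=2
Ev 8: PC=6 idx=0 pred=T actual=T -> ctr[0]=3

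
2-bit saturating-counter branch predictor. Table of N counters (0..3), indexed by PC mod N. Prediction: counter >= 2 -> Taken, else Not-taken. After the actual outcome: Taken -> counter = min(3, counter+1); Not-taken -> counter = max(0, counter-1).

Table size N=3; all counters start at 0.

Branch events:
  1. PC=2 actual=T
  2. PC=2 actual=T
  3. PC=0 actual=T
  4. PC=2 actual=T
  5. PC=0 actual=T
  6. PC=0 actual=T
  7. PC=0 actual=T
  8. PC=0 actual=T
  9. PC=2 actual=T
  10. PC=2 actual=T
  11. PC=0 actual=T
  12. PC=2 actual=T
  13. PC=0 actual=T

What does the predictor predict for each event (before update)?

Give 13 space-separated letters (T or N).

Answer: N N N T N T T T T T T T T

Derivation:
Ev 1: PC=2 idx=2 pred=N actual=T -> ctr[2]=1
Ev 2: PC=2 idx=2 pred=N actual=T -> ctr[2]=2
Ev 3: PC=0 idx=0 pred=N actual=T -> ctr[0]=1
Ev 4: PC=2 idx=2 pred=T actual=T -> ctr[2]=3
Ev 5: PC=0 idx=0 pred=N actual=T -> ctr[0]=2
Ev 6: PC=0 idx=0 pred=T actual=T -> ctr[0]=3
Ev 7: PC=0 idx=0 pred=T actual=T -> ctr[0]=3
Ev 8: PC=0 idx=0 pred=T actual=T -> ctr[0]=3
Ev 9: PC=2 idx=2 pred=T actual=T -> ctr[2]=3
Ev 10: PC=2 idx=2 pred=T actual=T -> ctr[2]=3
Ev 11: PC=0 idx=0 pred=T actual=T -> ctr[0]=3
Ev 12: PC=2 idx=2 pred=T actual=T -> ctr[2]=3
Ev 13: PC=0 idx=0 pred=T actual=T -> ctr[0]=3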